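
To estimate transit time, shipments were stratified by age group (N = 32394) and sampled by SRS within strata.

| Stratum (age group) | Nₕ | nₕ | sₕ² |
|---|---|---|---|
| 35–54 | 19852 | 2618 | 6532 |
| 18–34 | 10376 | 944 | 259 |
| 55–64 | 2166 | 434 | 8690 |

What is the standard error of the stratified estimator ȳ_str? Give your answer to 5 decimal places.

Var(ȳ_str) = Σₕ Wₕ²(1 − fₕ)sₕ²/nₕ with Wₕ = Nₕ/N, N = 32394.
35–54: Wₕ = 0.61282954; term = 0.61282954²·(1 − 0.13187588)·6532/2618 = 0.81346287.
18–34: Wₕ = 0.32030623; term = 0.32030623²·(1 − 0.09097918)·259/944 = 0.025587766.
55–64: Wₕ = 0.06686423; term = 0.06686423²·(1 − 0.20036934)·8690/434 = 0.071582561.
Sum = 0.9106332.
SE = √(0.9106332) = 0.95427.

0.95427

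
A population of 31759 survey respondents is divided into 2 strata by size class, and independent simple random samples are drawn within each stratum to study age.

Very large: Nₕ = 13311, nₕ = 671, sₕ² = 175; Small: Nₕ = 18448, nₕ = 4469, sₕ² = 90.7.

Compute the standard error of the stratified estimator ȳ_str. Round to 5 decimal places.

Var(ȳ_str) = Σₕ Wₕ²(1 − fₕ)sₕ²/nₕ with Wₕ = Nₕ/N, N = 31759.
Very large: Wₕ = 0.41912529; term = 0.41912529²·(1 − 0.05040944)·175/671 = 0.043505048.
Small: Wₕ = 0.58087471; term = 0.58087471²·(1 − 0.24224848)·90.7/4469 = 0.00518906.
Sum = 0.048694108.
SE = √(0.048694108) = 0.22067.

0.22067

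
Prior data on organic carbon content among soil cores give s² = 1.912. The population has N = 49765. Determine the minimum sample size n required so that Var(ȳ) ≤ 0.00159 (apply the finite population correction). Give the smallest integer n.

Without fpc, n₀ = s²/D = 1.912/0.00159 = 1202.5157.
With fpc, (1 − n/N)·s²/n ≤ D requires n ≥ n₀/(1 + n₀/N) = 1202.5157/(1 + 1202.5157/49765) = 1174.1438.
Rounding up, n = 1175.

1175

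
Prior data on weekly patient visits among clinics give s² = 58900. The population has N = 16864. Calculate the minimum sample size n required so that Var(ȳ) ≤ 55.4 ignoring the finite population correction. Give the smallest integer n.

Without fpc, n₀ = s²/D = 58900/55.4 = 1063.1769.
Rounding up, n = 1064.

1064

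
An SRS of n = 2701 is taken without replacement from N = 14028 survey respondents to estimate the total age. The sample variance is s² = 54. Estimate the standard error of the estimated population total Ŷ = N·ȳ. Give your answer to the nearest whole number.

Var(Ŷ) = N²·Var(ȳ) = N²·(1 − n/N)·s²/n.
f = 2701/14028 = 0.19254348; Var(ȳ) = 0.80745652·54/2701 = 0.016143151.
Var(Ŷ) = 14028² · 0.016143151 = 3.1767265 × 10^6.
SE(Ŷ) = √(3.1767265 × 10^6) = 1782.

1782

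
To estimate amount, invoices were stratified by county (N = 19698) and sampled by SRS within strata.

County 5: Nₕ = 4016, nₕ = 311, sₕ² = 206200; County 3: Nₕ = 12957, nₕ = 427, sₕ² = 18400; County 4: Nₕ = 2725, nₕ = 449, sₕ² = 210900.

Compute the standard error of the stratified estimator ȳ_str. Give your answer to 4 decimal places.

7.1389

Var(ȳ_str) = Σₕ Wₕ²(1 − fₕ)sₕ²/nₕ with Wₕ = Nₕ/N, N = 19698.
County 5: Wₕ = 0.20387857; term = 0.20387857²·(1 − 0.07744024)·206200/311 = 25.42529.
County 3: Wₕ = 0.65778252; term = 0.65778252²·(1 − 0.03295516)·18400/427 = 18.030228.
County 4: Wₕ = 0.13833892; term = 0.13833892²·(1 − 0.16477064)·210900/449 = 7.5080082.
Sum = 50.963526.
SE = √(50.963526) = 7.1389.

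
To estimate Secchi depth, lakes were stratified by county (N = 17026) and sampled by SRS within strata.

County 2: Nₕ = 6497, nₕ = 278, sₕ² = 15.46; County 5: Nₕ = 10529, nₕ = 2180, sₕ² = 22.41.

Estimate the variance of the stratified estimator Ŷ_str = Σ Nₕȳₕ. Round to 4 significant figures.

3.151 × 10^6

Var(Ŷ_str) = Σₕ Nₕ²(1 − fₕ)sₕ²/nₕ.
County 2: 6497²·(1 − 278/6497)·15.46/278 = 2.2469744 × 10^6.
County 5: 10529²·(1 − 2180/10529)·22.41/2180 = 903663.93.
Sum = 3.1506383 × 10^6.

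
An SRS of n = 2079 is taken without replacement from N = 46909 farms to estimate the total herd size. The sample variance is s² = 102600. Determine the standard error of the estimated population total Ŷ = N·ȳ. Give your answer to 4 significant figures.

322200

Var(Ŷ) = N²·Var(ȳ) = N²·(1 − n/N)·s²/n.
f = 2079/46909 = 0.04431985; Var(ȳ) = 0.95568015·102600/2079 = 47.163436.
Var(Ŷ) = 46909² · 47.163436 = 1.0378098 × 10^11.
SE(Ŷ) = √(1.0378098 × 10^11) = 322200.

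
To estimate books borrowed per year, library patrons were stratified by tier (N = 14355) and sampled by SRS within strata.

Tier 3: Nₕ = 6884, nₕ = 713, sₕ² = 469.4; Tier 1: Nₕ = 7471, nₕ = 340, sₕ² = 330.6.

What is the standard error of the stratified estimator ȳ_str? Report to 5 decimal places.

0.62218

Var(ȳ_str) = Σₕ Wₕ²(1 − fₕ)sₕ²/nₕ with Wₕ = Nₕ/N, N = 14355.
Tier 3: Wₕ = 0.47955416; term = 0.47955416²·(1 − 0.10357350)·469.4/713 = 0.13571991.
Tier 1: Wₕ = 0.52044584; term = 0.52044584²·(1 − 0.04550930)·330.6/340 = 0.25138926.
Sum = 0.38710917.
SE = √(0.38710917) = 0.62218.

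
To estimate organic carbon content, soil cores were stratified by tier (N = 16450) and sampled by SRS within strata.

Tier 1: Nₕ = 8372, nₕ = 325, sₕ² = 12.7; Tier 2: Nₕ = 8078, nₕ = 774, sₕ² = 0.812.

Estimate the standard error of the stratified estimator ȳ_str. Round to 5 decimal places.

Var(ȳ_str) = Σₕ Wₕ²(1 − fₕ)sₕ²/nₕ with Wₕ = Nₕ/N, N = 16450.
Tier 1: Wₕ = 0.50893617; term = 0.50893617²·(1 − 0.03881988)·12.7/325 = 0.009728632.
Tier 2: Wₕ = 0.49106383; term = 0.49106383²·(1 − 0.09581580)·0.812/774 = 2.2874303 × 10^-4.
Sum = 0.009957375.
SE = √(0.009957375) = 0.09979.

0.09979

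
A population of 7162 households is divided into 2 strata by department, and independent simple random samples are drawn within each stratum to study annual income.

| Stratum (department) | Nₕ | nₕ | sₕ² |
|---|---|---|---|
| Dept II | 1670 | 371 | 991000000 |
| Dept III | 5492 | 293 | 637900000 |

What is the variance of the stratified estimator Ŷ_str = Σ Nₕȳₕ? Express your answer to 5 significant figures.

Var(Ŷ_str) = Σₕ Nₕ²(1 − fₕ)sₕ²/nₕ.
Dept II: 1670²·(1 − 371/1670)·991000000/371 = 5.7946254 × 10^12.
Dept III: 5492²·(1 − 293/5492)·637900000/293 = 6.2163481 × 10^13.
Sum = 6.7958106 × 10^13.

6.7958 × 10^13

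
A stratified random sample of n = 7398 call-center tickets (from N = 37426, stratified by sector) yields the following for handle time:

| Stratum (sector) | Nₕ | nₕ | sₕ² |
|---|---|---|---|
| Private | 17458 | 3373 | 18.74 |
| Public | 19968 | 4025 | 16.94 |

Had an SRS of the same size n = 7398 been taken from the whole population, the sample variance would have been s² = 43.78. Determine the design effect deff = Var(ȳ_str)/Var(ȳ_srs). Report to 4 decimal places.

Var(ȳ_str) = Σ Wₕ²(1−fₕ)sₕ²/nₕ with Wₕ = Nₕ/37426:
  Private: (17458/37426)²·(1−3373/17458)·18.74/3373 = 9.7534387 × 10^-4
  Public: (19968/37426)²·(1−4025/19968)·16.94/4025 = 9.5654479 × 10^-4
  → Var(ȳ_str) = 0.0019318887.
Var(ȳ_srs) = (1 − 7398/37426)·43.78/7398 = 0.0047480406.
deff = 0.0019318887 / 0.0047480406 = 0.4069.

0.4069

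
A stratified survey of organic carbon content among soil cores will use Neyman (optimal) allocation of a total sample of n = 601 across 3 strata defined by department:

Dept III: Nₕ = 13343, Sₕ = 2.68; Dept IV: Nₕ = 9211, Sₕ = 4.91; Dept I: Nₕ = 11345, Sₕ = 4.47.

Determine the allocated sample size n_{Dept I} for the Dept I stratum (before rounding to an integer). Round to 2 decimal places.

231.42

Neyman allocation: nₕ = n·NₕSₕ / Σⱼ NⱼSⱼ.
Σ NⱼSⱼ = 13343·2.68 + 9211·4.91 + 11345·4.47 = 131697.4.
n_{Dept I} = 601·11345·4.47 / 131697.4 = 231.42.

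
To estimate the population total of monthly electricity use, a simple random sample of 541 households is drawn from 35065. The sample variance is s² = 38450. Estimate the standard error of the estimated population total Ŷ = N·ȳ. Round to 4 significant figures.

293300

Var(Ŷ) = N²·Var(ȳ) = N²·(1 − n/N)·s²/n.
f = 541/35065 = 0.01542849; Var(ȳ) = 0.98457151·38450/541 = 69.975554.
Var(Ŷ) = 35065² · 69.975554 = 8.6038738 × 10^10.
SE(Ŷ) = √(8.6038738 × 10^10) = 293300.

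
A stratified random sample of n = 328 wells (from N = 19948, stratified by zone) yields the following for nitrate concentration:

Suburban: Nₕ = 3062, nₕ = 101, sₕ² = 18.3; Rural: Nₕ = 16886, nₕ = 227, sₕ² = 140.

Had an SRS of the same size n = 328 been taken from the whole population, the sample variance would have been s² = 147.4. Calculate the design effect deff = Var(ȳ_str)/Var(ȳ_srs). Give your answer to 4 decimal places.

0.9957

Var(ȳ_str) = Σ Wₕ²(1−fₕ)sₕ²/nₕ with Wₕ = Nₕ/19948:
  Suburban: (3062/19948)²·(1−101/3062)·18.3/101 = 0.0041283318
  Rural: (16886/19948)²·(1−227/16886)·140/227 = 0.43599265
  → Var(ȳ_str) = 0.44012098.
Var(ȳ_srs) = (1 − 328/19948)·147.4/328 = 0.44200103.
deff = 0.44012098 / 0.44200103 = 0.9957.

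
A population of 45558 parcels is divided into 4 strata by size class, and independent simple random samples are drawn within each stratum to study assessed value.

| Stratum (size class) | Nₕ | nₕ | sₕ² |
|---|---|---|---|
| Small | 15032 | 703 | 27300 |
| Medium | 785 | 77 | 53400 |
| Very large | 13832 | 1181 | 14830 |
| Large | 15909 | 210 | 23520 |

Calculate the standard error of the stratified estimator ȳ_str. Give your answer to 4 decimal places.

Var(ȳ_str) = Σₕ Wₕ²(1 − fₕ)sₕ²/nₕ with Wₕ = Nₕ/N, N = 45558.
Small: Wₕ = 0.32995303; term = 0.32995303²·(1 − 0.04676690)·27300/703 = 4.0300522.
Medium: Wₕ = 0.01723078; term = 0.01723078²·(1 − 0.09808917)·53400/77 = 0.18570523.
Very large: Wₕ = 0.30361298; term = 0.30361298²·(1 − 0.08538172)·14830/1181 = 1.0586973.
Large: Wₕ = 0.34920321; term = 0.34920321²·(1 − 0.01320008)·23520/210 = 13.477322.
Sum = 18.751777.
SE = √(18.751777) = 4.3303.

4.3303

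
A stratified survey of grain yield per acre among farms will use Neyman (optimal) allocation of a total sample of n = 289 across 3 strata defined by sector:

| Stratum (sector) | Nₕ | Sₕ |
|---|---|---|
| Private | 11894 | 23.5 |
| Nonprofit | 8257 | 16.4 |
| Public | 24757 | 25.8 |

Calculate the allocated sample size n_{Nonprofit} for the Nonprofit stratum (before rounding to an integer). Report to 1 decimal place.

37.1

Neyman allocation: nₕ = n·NₕSₕ / Σⱼ NⱼSⱼ.
Σ NⱼSⱼ = 11894·23.5 + 8257·16.4 + 24757·25.8 = 1.0536544 × 10^6.
n_{Nonprofit} = 289·8257·16.4 / (1.0536544 × 10^6) = 37.1.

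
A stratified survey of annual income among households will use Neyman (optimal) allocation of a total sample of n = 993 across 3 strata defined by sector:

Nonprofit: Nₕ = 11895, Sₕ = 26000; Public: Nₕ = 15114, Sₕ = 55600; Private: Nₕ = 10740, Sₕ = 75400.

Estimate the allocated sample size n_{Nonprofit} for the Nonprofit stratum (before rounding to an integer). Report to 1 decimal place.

Neyman allocation: nₕ = n·NₕSₕ / Σⱼ NⱼSⱼ.
Σ NⱼSⱼ = 11895·26000 + 15114·55600 + 10740·75400 = 1.9594044 × 10^9.
n_{Nonprofit} = 993·11895·26000 / (1.9594044 × 10^9) = 156.7.

156.7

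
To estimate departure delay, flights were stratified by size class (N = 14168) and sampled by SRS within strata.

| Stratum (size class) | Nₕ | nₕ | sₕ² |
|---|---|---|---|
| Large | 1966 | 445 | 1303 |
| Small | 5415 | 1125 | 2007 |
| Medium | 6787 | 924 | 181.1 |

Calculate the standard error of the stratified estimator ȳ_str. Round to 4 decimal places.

Var(ȳ_str) = Σₕ Wₕ²(1 − fₕ)sₕ²/nₕ with Wₕ = Nₕ/N, N = 14168.
Large: Wₕ = 0.13876341; term = 0.13876341²·(1 − 0.22634791)·1303/445 = 0.043619435.
Small: Wₕ = 0.38219932; term = 0.38219932²·(1 − 0.20775623)·2007/1125 = 0.20645885.
Medium: Wₕ = 0.47903727; term = 0.47903727²·(1 − 0.13614263)·181.1/924 = 0.03885323.
Sum = 0.28893152.
SE = √(0.28893152) = 0.5375.

0.5375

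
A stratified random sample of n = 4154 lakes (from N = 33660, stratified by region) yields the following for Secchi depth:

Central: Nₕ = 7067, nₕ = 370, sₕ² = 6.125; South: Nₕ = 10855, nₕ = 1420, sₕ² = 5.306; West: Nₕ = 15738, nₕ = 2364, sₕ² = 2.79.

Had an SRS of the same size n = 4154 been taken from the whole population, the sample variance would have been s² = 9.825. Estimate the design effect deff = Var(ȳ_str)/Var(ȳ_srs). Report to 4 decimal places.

Var(ȳ_str) = Σ Wₕ²(1−fₕ)sₕ²/nₕ with Wₕ = Nₕ/33660:
  Central: (7067/33660)²·(1−370/7067)·6.125/370 = 6.9149897 × 10^-4
  South: (10855/33660)²·(1−1420/10855)·5.306/1420 = 3.3777104 × 10^-4
  West: (15738/33660)²·(1−2364/15738)·2.79/2364 = 2.1924988 × 10^-4
  → Var(ȳ_str) = 0.0012485199.
Var(ȳ_srs) = (1 − 4154/33660)·9.825/4154 = 0.0020733007.
deff = 0.0012485199 / 0.0020733007 = 0.6022.

0.6022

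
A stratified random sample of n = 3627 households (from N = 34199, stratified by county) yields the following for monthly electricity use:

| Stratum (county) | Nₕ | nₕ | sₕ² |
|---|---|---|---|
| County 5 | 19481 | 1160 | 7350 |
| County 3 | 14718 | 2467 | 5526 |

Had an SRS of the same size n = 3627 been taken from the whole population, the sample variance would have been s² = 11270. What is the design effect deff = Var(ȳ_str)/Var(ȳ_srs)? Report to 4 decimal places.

0.8204

Var(ȳ_str) = Σ Wₕ²(1−fₕ)sₕ²/nₕ with Wₕ = Nₕ/34199:
  County 5: (19481/34199)²·(1−1160/19481)·7350/1160 = 1.9335836
  County 3: (14718/34199)²·(1−2467/14718)·5526/2467 = 0.34533075
  → Var(ȳ_str) = 2.2789144.
Var(ȳ_srs) = (1 − 3627/34199)·11270/3627 = 2.7777094.
deff = 2.2789144 / 2.7777094 = 0.8204.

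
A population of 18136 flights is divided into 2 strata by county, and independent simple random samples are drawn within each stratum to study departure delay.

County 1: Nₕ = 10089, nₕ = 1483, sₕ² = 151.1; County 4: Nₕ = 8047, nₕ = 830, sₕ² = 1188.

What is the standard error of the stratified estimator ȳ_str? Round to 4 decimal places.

0.5288

Var(ȳ_str) = Σₕ Wₕ²(1 − fₕ)sₕ²/nₕ with Wₕ = Nₕ/N, N = 18136.
County 1: Wₕ = 0.55629687; term = 0.55629687²·(1 − 0.14699177)·151.1/1483 = 0.026896128.
County 4: Wₕ = 0.44370313; term = 0.44370313²·(1 − 0.10314403)·1188/830 = 0.25272374.
Sum = 0.27961987.
SE = √(0.27961987) = 0.5288.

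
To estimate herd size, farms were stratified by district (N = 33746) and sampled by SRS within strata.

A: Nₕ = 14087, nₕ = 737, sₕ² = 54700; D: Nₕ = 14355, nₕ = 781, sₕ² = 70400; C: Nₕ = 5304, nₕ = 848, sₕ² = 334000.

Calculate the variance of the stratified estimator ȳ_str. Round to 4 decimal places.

35.8548

Var(ȳ_str) = Σₕ Wₕ²(1 − fₕ)sₕ²/nₕ with Wₕ = Nₕ/N, N = 33746.
A: Wₕ = 0.41744207; term = 0.41744207²·(1 − 0.05231774)·54700/737 = 12.256741.
D: Wₕ = 0.42538375; term = 0.42538375²·(1 − 0.05440613)·70400/781 = 15.423682.
C: Wₕ = 0.15717418; term = 0.15717418²·(1 − 0.15987934)·334000/848 = 8.1743778.
Sum = 35.854801.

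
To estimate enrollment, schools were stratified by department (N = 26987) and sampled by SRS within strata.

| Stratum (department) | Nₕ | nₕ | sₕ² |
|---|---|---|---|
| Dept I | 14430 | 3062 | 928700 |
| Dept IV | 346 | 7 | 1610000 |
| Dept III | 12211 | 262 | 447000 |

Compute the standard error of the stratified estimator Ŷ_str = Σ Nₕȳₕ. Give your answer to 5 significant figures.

570670

Var(Ŷ_str) = Σₕ Nₕ²(1 − fₕ)sₕ²/nₕ.
Dept I: 14430²·(1 − 3062/14430)·928700/3062 = 4.9753158 × 10^10.
Dept IV: 346²·(1 − 7/346)·1610000/7 = 2.697762 × 10^10.
Dept III: 12211²·(1 − 262/12211)·447000/262 = 2.4893676 × 10^11.
Sum = 3.2566754 × 10^11.
SE = √(3.2566754 × 10^11) = 570670.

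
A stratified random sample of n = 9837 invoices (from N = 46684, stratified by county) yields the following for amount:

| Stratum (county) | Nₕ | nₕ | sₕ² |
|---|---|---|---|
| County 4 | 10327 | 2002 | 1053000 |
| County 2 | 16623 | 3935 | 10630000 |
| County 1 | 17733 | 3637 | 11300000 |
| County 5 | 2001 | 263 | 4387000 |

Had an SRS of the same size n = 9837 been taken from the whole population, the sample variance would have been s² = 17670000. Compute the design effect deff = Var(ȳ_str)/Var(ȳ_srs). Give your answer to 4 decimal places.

0.4691

Var(ȳ_str) = Σ Wₕ²(1−fₕ)sₕ²/nₕ with Wₕ = Nₕ/46684:
  County 4: (10327/46684)²·(1−2002/10327)·1053000/2002 = 20.748495
  County 2: (16623/46684)²·(1−3935/16623)·10630000/3935 = 261.42973
  County 1: (17733/46684)²·(1−3637/17733)·11300000/3637 = 356.3503
  County 5: (2001/46684)²·(1−263/2001)·4387000/263 = 26.617829
  → Var(ȳ_str) = 665.14635.
Var(ȳ_srs) = (1 − 9837/46684)·17670000/9837 = 1417.7771.
deff = 665.14635 / 1417.7771 = 0.4691.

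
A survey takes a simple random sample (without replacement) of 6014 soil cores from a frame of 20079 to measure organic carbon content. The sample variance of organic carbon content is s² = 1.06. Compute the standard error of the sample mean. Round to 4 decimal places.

0.0111

Under SRS without replacement, Var(ȳ) = (1 − f)·s²/n with f = n/N = 6014/20079 = 0.29951691.
Var(ȳ) = (1 − 0.29951691)·1.06/6014 = 0.70048309·1.762554 × 10^-4 = 1.2346393 × 10^-4.
SE(ȳ) = √(1.2346393 × 10^-4) = 0.0111.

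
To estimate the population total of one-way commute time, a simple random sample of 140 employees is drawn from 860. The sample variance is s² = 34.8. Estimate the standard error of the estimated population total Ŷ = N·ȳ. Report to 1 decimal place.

392.3

Var(Ŷ) = N²·Var(ȳ) = N²·(1 − n/N)·s²/n.
f = 140/860 = 0.16279070; Var(ȳ) = 0.83720930·34.8/140 = 0.20810631.
Var(Ŷ) = 860² · 0.20810631 = 153915.43.
SE(Ŷ) = √(153915.43) = 392.3.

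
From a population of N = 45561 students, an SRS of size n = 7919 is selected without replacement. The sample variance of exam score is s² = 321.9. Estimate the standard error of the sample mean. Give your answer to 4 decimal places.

Under SRS without replacement, Var(ȳ) = (1 − f)·s²/n with f = n/N = 7919/45561 = 0.17381093.
Var(ȳ) = (1 − 0.17381093)·321.9/7919 = 0.82618907·0.040649072 = 0.033583819.
SE(ȳ) = √(0.033583819) = 0.1833.

0.1833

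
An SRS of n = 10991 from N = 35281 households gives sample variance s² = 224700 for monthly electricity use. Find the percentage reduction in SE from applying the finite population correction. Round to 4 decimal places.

f = n/N = 10991/35281 = 0.31152745.
SE_no-fpc = √(s²/n) = 4.5215041; SE_fpc = √((1−f)s²/n) = 3.751684.
Ratio = √(1−f) = 0.82974246. Reduction = 100·(1 − 0.82974246) = 17.0258%.

17.0258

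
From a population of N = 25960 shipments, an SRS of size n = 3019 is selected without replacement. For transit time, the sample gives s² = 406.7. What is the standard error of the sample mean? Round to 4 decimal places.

0.3450

Under SRS without replacement, Var(ȳ) = (1 − f)·s²/n with f = n/N = 3019/25960 = 0.11629430.
Var(ȳ) = (1 − 0.11629430)·406.7/3019 = 0.88370570·0.13471348 = 0.11904707.
SE(ȳ) = √(0.11904707) = 0.3450.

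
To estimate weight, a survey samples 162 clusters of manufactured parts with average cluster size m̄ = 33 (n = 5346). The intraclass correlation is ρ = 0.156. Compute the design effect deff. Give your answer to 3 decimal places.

5.992

deff = 1 + (33 − 1)·0.156 = 1 + 4.992 = 5.992.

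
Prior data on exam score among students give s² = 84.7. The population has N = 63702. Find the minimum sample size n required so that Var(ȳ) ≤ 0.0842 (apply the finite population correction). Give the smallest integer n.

Without fpc, n₀ = s²/D = 84.7/0.0842 = 1005.9382.
With fpc, (1 − n/N)·s²/n ≤ D requires n ≥ n₀/(1 + n₀/N) = 1005.9382/(1 + 1005.9382/63702) = 990.3001.
Rounding up, n = 991.

991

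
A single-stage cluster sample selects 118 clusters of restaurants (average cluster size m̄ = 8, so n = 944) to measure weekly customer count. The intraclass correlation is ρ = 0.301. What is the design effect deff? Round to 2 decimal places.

deff = 1 + (8 − 1)·0.301 = 1 + 2.107 = 3.107.

3.11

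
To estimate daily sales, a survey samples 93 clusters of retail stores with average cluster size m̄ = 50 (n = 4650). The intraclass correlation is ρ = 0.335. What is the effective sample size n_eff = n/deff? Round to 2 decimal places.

267.01

deff = 1 + (50 − 1)·0.335 = 1 + 16.415 = 17.415.
n_eff = 4650 / 17.415 = 267.01.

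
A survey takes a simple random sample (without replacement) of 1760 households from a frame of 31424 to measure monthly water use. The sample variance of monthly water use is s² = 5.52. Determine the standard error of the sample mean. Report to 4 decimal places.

0.0544

Under SRS without replacement, Var(ȳ) = (1 − f)·s²/n with f = n/N = 1760/31424 = 0.05600815.
Var(ȳ) = (1 − 0.05600815)·5.52/1760 = 0.94399185·0.0031363636 = 0.0029607017.
SE(ȳ) = √(0.0029607017) = 0.0544.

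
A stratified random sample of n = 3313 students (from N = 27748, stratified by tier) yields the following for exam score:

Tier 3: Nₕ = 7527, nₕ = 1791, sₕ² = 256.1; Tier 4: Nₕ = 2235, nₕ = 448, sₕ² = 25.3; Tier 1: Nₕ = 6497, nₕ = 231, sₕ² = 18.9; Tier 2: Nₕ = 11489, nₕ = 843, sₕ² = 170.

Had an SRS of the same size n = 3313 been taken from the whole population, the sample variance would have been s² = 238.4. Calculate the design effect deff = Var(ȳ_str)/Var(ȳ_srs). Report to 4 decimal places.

0.7050

Var(ȳ_str) = Σ Wₕ²(1−fₕ)sₕ²/nₕ with Wₕ = Nₕ/27748:
  Tier 3: (7527/27748)²·(1−1791/7527)·256.1/1791 = 0.0080182885
  Tier 4: (2235/27748)²·(1−448/2235)·25.3/448 = 2.9294171 × 10^-4
  Tier 1: (6497/27748)²·(1−231/6497)·18.9/231 = 0.0043260318
  Tier 2: (11489/27748)²·(1−843/11489)·170/843 = 0.032035143
  → Var(ȳ_str) = 0.044672405.
Var(ȳ_srs) = (1 − 3313/27748)·238.4/3313 = 0.063367339.
deff = 0.044672405 / 0.063367339 = 0.7050.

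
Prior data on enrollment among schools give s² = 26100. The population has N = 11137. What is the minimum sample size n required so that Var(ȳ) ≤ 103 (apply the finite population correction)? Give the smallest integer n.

248

Without fpc, n₀ = s²/D = 26100/103 = 253.3981.
With fpc, (1 − n/N)·s²/n ≤ D requires n ≥ n₀/(1 + n₀/N) = 253.3981/(1 + 253.3981/11137) = 247.7608.
Rounding up, n = 248.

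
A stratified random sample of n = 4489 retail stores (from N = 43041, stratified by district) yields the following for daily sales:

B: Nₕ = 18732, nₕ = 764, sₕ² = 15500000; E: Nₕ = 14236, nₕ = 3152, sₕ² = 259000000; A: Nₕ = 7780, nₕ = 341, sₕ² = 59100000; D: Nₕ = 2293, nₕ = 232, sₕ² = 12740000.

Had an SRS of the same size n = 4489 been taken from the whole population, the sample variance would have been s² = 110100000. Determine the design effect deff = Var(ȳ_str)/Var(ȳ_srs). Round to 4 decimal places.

Var(ȳ_str) = Σ Wₕ²(1−fₕ)sₕ²/nₕ with Wₕ = Nₕ/43041:
  B: (18732/43041)²·(1−764/18732)·15500000/764 = 3686.0186
  E: (14236/43041)²·(1−3152/14236)·259000000/3152 = 6998.9573
  A: (7780/43041)²·(1−341/7780)·59100000/341 = 5414.5523
  D: (2293/43041)²·(1−232/2293)·12740000/232 = 140.08731
  → Var(ȳ_str) = 16239.616.
Var(ȳ_srs) = (1 − 4489/43041)·110100000/4489 = 21968.595.
deff = 16239.616 / 21968.595 = 0.7392.

0.7392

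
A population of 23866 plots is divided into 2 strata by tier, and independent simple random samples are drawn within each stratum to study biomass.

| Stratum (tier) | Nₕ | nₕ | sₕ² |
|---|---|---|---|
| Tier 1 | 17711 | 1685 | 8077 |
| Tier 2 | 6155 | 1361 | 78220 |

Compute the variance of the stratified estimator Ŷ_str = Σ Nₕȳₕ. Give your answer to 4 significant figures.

3.056 × 10^9

Var(Ŷ_str) = Σₕ Nₕ²(1 − fₕ)sₕ²/nₕ.
Tier 1: 17711²·(1 − 1685/17711)·8077/1685 = 1.3605622 × 10^9.
Tier 2: 6155²·(1 − 1361/6155)·78220/1361 = 1.6958435 × 10^9.
Sum = 3.0564057 × 10^9.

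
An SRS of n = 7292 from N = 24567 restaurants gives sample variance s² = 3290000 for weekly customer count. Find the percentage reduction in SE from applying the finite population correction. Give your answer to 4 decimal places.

f = n/N = 7292/24567 = 0.29682094.
SE_no-fpc = √(s²/n) = 21.240983; SE_fpc = √((1−f)s²/n) = 17.811791.
Ratio = √(1−f) = 0.83855773. Reduction = 100·(1 − 0.83855773) = 16.1442%.

16.1442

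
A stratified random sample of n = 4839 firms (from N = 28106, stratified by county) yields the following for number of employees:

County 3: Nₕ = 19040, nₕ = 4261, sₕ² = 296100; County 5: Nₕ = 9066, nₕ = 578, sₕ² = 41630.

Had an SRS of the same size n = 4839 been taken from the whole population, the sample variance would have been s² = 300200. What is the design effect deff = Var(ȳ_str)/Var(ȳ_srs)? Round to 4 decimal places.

0.6186

Var(ȳ_str) = Σ Wₕ²(1−fₕ)sₕ²/nₕ with Wₕ = Nₕ/28106:
  County 3: (19040/28106)²·(1−4261/19040)·296100/4261 = 24.753738
  County 5: (9066/28106)²·(1−578/9066)·41630/578 = 7.0161938
  → Var(ȳ_str) = 31.769932.
Var(ȳ_srs) = (1 − 4839/28106)·300200/4839 = 51.356618.
deff = 31.769932 / 51.356618 = 0.6186.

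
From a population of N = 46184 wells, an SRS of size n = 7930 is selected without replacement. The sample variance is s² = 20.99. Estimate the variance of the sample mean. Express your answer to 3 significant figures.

Under SRS without replacement, Var(ȳ) = (1 − f)·s²/n with f = n/N = 7930/46184 = 0.17170449.
Var(ȳ) = (1 − 0.17170449)·20.99/7930 = 0.82829551·0.0026469105 = 0.0021924241.

0.00219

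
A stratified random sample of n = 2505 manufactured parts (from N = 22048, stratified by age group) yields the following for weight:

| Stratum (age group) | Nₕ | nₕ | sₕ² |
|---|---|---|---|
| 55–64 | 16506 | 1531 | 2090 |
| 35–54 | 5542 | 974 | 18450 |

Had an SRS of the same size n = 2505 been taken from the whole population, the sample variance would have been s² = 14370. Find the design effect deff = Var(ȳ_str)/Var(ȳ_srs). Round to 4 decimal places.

Var(ȳ_str) = Σ Wₕ²(1−fₕ)sₕ²/nₕ with Wₕ = Nₕ/22048:
  55–64: (16506/22048)²·(1−1531/16506)·2090/1531 = 0.69413088
  35–54: (5542/22048)²·(1−974/5542)·18450/974 = 0.9864876
  → Var(ȳ_str) = 1.6806185.
Var(ȳ_srs) = (1 − 2505/22048)·14370/2505 = 5.0847671.
deff = 1.6806185 / 5.0847671 = 0.3305.

0.3305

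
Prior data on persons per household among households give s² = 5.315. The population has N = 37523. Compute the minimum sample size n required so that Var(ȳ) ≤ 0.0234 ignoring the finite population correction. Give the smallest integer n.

Without fpc, n₀ = s²/D = 5.315/0.0234 = 227.1368.
Rounding up, n = 228.

228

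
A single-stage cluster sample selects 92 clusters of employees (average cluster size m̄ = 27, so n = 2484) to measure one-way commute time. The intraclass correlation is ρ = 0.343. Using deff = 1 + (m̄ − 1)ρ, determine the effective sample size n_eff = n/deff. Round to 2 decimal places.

deff = 1 + (27 − 1)·0.343 = 1 + 8.918 = 9.918.
n_eff = 2484 / 9.918 = 250.45.

250.45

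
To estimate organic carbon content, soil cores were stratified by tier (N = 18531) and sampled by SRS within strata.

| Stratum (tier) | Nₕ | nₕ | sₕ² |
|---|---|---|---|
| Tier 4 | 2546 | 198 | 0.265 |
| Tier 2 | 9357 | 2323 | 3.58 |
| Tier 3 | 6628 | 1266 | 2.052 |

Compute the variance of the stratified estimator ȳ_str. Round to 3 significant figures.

4.86 × 10^-4

Var(ȳ_str) = Σₕ Wₕ²(1 − fₕ)sₕ²/nₕ with Wₕ = Nₕ/N, N = 18531.
Tier 4: Wₕ = 0.13739140; term = 0.13739140²·(1 − 0.07776905)·0.265/198 = 2.3299117 × 10^-5.
Tier 2: Wₕ = 0.50493767; term = 0.50493767²·(1 − 0.24826333)·3.58/2323 = 2.9537593 × 10^-4.
Tier 3: Wₕ = 0.35767093; term = 0.35767093²·(1 − 0.19100785)·2.052/1266 = 1.6774719 × 10^-4.
Sum = 4.8642224 × 10^-4.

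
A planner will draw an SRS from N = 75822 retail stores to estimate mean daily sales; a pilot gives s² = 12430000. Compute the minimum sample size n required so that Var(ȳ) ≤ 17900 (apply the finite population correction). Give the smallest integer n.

Without fpc, n₀ = s²/D = 12430000/17900 = 694.4134.
With fpc, (1 − n/N)·s²/n ≤ D requires n ≥ n₀/(1 + n₀/N) = 694.4134/(1 + 694.4134/75822) = 688.1114.
Rounding up, n = 689.

689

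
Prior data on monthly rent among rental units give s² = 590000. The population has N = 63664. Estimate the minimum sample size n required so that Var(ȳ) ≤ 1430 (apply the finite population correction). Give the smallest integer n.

410

Without fpc, n₀ = s²/D = 590000/1430 = 412.5874.
With fpc, (1 − n/N)·s²/n ≤ D requires n ≥ n₀/(1 + n₀/N) = 412.5874/(1 + 412.5874/63664) = 409.9308.
Rounding up, n = 410.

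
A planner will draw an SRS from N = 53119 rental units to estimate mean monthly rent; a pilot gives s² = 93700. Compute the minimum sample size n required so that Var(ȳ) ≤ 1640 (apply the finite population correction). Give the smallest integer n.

58

Without fpc, n₀ = s²/D = 93700/1640 = 57.1341.
With fpc, (1 − n/N)·s²/n ≤ D requires n ≥ n₀/(1 + n₀/N) = 57.1341/(1 + 57.1341/53119) = 57.0727.
Rounding up, n = 58.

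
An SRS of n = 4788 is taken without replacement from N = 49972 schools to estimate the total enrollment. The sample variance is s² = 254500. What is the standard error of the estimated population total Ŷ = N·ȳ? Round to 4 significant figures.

346400

Var(Ŷ) = N²·Var(ȳ) = N²·(1 − n/N)·s²/n.
f = 4788/49972 = 0.09581366; Var(ȳ) = 0.90418634·254500/4788 = 48.060866.
Var(Ŷ) = 49972² · 48.060866 = 1.2001763 × 10^11.
SE(Ŷ) = √(1.2001763 × 10^11) = 346400.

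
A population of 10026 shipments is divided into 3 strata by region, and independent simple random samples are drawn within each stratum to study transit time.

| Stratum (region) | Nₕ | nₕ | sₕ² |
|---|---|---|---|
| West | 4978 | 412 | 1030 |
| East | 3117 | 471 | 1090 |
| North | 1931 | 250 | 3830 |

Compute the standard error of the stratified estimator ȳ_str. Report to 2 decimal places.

1.12

Var(ȳ_str) = Σₕ Wₕ²(1 − fₕ)sₕ²/nₕ with Wₕ = Nₕ/N, N = 10026.
West: Wₕ = 0.49650908; term = 0.49650908²·(1 − 0.08276416)·1030/412 = 0.56529534.
East: Wₕ = 0.31089168; term = 0.31089168²·(1 − 0.15110683)·1090/471 = 0.18987895.
North: Wₕ = 0.19259924; term = 0.19259924²·(1 − 0.12946660)·3830/250 = 0.49471303.
Sum = 1.2498873.
SE = √(1.2498873) = 1.12.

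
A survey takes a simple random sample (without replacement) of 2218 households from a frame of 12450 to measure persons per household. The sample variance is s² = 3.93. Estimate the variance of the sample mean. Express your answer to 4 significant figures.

Under SRS without replacement, Var(ȳ) = (1 − f)·s²/n with f = n/N = 2218/12450 = 0.17815261.
Var(ȳ) = (1 − 0.17815261)·3.93/2218 = 0.82184739·0.0017718665 = 0.0014562039.

0.001456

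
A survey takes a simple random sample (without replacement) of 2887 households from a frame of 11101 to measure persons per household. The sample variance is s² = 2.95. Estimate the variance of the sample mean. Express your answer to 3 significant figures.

7.56 × 10^-4

Under SRS without replacement, Var(ȳ) = (1 − f)·s²/n with f = n/N = 2887/11101 = 0.26006666.
Var(ȳ) = (1 − 0.26006666)·2.95/2887 = 0.73993334·0.001021822 = 7.5608014 × 10^-4.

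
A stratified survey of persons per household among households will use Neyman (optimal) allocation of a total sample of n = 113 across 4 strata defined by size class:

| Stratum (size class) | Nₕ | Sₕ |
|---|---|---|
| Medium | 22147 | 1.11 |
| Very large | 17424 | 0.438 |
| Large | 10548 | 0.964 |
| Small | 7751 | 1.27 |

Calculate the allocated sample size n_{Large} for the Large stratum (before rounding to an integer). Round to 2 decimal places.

22.00

Neyman allocation: nₕ = n·NₕSₕ / Σⱼ NⱼSⱼ.
Σ NⱼSⱼ = 22147·1.11 + 17424·0.438 + 10548·0.964 + 7751·1.27 = 52226.924.
n_{Large} = 113·10548·0.964 / 52226.924 = 22.00.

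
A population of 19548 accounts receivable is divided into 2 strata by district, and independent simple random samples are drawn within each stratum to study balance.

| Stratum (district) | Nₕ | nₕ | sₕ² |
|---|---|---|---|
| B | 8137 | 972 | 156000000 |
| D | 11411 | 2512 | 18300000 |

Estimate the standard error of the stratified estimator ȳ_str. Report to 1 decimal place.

Var(ȳ_str) = Σₕ Wₕ²(1 − fₕ)sₕ²/nₕ with Wₕ = Nₕ/N, N = 19548.
B: Wₕ = 0.41625742; term = 0.41625742²·(1 − 0.11945434)·156000000/972 = 24486.921.
D: Wₕ = 0.58374258; term = 0.58374258²·(1 − 0.22013846)·18300000/2512 = 1935.9392.
Sum = 26422.86.
SE = √(26422.86) = 162.6.

162.6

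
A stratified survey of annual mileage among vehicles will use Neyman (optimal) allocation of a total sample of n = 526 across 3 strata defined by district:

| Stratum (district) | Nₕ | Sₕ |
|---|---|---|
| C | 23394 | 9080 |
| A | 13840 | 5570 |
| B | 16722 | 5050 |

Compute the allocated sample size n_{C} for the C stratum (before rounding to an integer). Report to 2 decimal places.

298.79

Neyman allocation: nₕ = n·NₕSₕ / Σⱼ NⱼSⱼ.
Σ NⱼSⱼ = 23394·9080 + 13840·5570 + 16722·5050 = 3.7395242 × 10^8.
n_{C} = 526·23394·9080 / (3.7395242 × 10^8) = 298.79.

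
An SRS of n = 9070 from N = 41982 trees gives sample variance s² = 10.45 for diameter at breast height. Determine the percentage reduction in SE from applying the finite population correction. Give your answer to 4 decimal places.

f = n/N = 9070/41982 = 0.21604497.
SE_no-fpc = √(s²/n) = 0.033943334; SE_fpc = √((1−f)s²/n) = 0.030053847.
Ratio = √(1−f) = 0.88541235. Reduction = 100·(1 − 0.88541235) = 11.4588%.

11.4588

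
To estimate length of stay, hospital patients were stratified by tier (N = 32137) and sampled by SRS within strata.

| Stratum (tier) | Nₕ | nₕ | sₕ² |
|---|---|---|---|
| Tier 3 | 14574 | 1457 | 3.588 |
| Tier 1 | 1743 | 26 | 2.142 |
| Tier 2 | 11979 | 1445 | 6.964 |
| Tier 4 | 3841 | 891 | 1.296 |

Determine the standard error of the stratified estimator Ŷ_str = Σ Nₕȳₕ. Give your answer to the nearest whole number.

Var(Ŷ_str) = Σₕ Nₕ²(1 − fₕ)sₕ²/nₕ.
Tier 3: 14574²·(1 − 1457/14574)·3.588/1457 = 470767.17.
Tier 1: 1743²·(1 − 26/1743)·2.142/26 = 246554.99.
Tier 2: 11979²·(1 − 1445/11979)·6.964/1445 = 608141.71.
Tier 4: 3841²·(1 − 891/3841)·1.296/891 = 16481.382.
Sum = 1.3419453 × 10^6.
SE = √(1.3419453 × 10^6) = 1158.

1158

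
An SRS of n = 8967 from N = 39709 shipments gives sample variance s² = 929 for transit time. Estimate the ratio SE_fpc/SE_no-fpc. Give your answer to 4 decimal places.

f = n/N = 8967/39709 = 0.22581782.
SE_no-fpc = √(s²/n) = 0.3218728; SE_fpc = √((1−f)s²/n) = 0.28320822.
Ratio = √(1−f) = 0.87987623.

0.8799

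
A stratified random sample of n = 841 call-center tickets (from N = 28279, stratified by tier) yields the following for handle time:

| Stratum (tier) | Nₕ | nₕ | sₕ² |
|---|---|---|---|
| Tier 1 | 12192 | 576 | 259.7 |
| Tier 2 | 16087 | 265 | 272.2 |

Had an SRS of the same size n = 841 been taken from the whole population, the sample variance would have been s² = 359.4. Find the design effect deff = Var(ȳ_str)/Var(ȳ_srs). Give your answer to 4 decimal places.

Var(ȳ_str) = Σ Wₕ²(1−fₕ)sₕ²/nₕ with Wₕ = Nₕ/28279:
  Tier 1: (12192/28279)²·(1−576/12192)·259.7/576 = 0.079845956
  Tier 2: (16087/28279)²·(1−265/16087)·272.2/265 = 0.32692685
  → Var(ȳ_str) = 0.40677281.
Var(ȳ_srs) = (1 − 841/28279)·359.4/841 = 0.41463932.
deff = 0.40677281 / 0.41463932 = 0.9810.

0.9810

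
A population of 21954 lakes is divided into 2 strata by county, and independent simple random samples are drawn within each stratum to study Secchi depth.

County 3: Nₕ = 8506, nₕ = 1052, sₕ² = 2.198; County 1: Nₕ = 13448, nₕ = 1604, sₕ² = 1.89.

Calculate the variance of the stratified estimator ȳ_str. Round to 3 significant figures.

Var(ȳ_str) = Σₕ Wₕ²(1 − fₕ)sₕ²/nₕ with Wₕ = Nₕ/N, N = 21954.
County 3: Wₕ = 0.38744648; term = 0.38744648²·(1 − 0.12367740)·2.198/1052 = 2.7485231 × 10^-4.
County 1: Wₕ = 0.61255352; term = 0.61255352²·(1 − 0.11927424)·1.89/1604 = 3.8939128 × 10^-4.
Sum = 6.6424359 × 10^-4.

6.64 × 10^-4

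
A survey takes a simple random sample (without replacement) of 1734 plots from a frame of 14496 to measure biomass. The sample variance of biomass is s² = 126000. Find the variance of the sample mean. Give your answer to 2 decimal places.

63.97

Under SRS without replacement, Var(ȳ) = (1 − f)·s²/n with f = n/N = 1734/14496 = 0.11961921.
Var(ȳ) = (1 − 0.11961921)·126000/1734 = 0.88038079·72.66436 = 63.972307.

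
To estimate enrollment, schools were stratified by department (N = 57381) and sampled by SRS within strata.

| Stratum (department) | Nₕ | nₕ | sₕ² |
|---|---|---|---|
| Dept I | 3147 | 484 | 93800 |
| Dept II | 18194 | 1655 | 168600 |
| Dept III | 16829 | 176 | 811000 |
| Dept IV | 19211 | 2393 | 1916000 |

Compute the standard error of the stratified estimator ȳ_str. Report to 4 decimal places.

Var(ȳ_str) = Σₕ Wₕ²(1 − fₕ)sₕ²/nₕ with Wₕ = Nₕ/N, N = 57381.
Dept I: Wₕ = 0.05484394; term = 0.05484394²·(1 − 0.15379727)·93800/484 = 0.49327506.
Dept II: Wₕ = 0.31707360; term = 0.31707360²·(1 − 0.09096405)·168600/1655 = 9.310238.
Dept III: Wₕ = 0.29328523; term = 0.29328523²·(1 − 0.01045814)·811000/176 = 392.21369.
Dept IV: Wₕ = 0.33479723; term = 0.33479723²·(1 − 0.12456405)·1916000/2393 = 78.567132.
Sum = 480.58434.
SE = √(480.58434) = 21.9222.

21.9222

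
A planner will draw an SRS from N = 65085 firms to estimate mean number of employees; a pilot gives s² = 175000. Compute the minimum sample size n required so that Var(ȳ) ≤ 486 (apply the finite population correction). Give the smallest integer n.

359

Without fpc, n₀ = s²/D = 175000/486 = 360.0823.
With fpc, (1 − n/N)·s²/n ≤ D requires n ≥ n₀/(1 + n₀/N) = 360.0823/(1 + 360.0823/65085) = 358.1011.
Rounding up, n = 359.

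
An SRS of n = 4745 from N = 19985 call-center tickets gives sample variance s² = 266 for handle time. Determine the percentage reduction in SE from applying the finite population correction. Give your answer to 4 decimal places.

f = n/N = 4745/19985 = 0.23742807.
SE_no-fpc = √(s²/n) = 0.23676784; SE_fpc = √((1−f)s²/n) = 0.20675838.
Ratio = √(1−f) = 0.87325365. Reduction = 100·(1 − 0.87325365) = 12.6746%.

12.6746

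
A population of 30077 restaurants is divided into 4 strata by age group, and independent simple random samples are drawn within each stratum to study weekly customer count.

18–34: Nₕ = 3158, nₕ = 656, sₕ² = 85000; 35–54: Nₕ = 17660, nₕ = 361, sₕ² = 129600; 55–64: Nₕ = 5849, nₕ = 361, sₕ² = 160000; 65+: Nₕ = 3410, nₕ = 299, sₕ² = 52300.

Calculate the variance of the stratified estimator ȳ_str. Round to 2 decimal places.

Var(ȳ_str) = Σₕ Wₕ²(1 − fₕ)sₕ²/nₕ with Wₕ = Nₕ/N, N = 30077.
18–34: Wₕ = 0.10499717; term = 0.10499717²·(1 − 0.20772641)·85000/656 = 1.1317369.
35–54: Wₕ = 0.58715962; term = 0.58715962²·(1 − 0.02044168)·129600/361 = 121.23848.
55–64: Wₕ = 0.19446753; term = 0.19446753²·(1 − 0.06171995)·160000/361 = 15.726768.
65+: Wₕ = 0.11337567; term = 0.11337567²·(1 − 0.08768328)·52300/299 = 2.0512371.
Sum = 140.14822.

140.15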